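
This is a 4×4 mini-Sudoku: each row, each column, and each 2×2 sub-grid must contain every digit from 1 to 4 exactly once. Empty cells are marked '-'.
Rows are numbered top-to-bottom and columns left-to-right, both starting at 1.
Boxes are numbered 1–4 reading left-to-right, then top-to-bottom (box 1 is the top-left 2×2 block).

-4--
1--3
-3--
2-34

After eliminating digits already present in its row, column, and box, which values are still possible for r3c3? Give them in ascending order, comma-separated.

1,2

Row 3 already contains {3}.
Column 3 already contains {3}.
Its 2×2 block (box 4) already contains {3, 4}.
Removing those from 1–4 leaves {1, 2} as the candidates for r3c3.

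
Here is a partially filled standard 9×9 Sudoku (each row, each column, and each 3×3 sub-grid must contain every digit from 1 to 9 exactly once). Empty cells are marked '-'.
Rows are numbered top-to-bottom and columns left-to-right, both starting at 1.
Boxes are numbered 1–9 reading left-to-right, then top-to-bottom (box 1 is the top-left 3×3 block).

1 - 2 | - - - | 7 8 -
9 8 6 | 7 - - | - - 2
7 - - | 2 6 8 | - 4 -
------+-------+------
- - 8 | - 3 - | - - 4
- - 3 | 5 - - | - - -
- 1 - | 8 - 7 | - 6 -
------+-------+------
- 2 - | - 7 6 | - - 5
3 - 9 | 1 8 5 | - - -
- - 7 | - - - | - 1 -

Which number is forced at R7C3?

Cell R7C3 itself could take any of {1, 4} by direct elimination.
Consider where 1 can go in row 7.
R7C1 is out (column 1 already has a 1).
R7C4 is out (column 4 already has a 1).
R7C7 is out (box 9 already has a 1).
R7C8 is out (column 8 already has a 1).
So the only cell in row 7 that can hold 1 is R7C3.
Therefore R7C3 = 1.

1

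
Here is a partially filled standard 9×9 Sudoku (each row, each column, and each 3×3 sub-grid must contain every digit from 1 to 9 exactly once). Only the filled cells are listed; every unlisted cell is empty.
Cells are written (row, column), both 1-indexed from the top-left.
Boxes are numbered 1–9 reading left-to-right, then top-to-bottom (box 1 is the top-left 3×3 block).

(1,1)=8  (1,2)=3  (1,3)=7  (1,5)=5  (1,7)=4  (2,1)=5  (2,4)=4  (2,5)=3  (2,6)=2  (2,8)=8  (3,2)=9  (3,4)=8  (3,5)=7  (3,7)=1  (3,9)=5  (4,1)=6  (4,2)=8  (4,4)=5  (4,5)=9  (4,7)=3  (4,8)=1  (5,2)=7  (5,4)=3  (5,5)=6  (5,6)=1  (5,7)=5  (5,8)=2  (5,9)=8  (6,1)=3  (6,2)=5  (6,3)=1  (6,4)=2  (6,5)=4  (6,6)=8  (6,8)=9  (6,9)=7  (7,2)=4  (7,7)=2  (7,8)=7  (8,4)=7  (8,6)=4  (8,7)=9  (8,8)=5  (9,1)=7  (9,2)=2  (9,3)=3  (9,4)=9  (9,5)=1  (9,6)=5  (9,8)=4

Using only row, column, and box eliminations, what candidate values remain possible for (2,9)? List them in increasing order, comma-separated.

6,9

Row 2 already contains {2, 3, 4, 5, 8}.
Column 9 already contains {5, 7, 8}.
Its 3×3 block (box 3) already contains {1, 4, 5, 8}.
Removing those from 1–9 leaves {6, 9} as the candidates for (2,9).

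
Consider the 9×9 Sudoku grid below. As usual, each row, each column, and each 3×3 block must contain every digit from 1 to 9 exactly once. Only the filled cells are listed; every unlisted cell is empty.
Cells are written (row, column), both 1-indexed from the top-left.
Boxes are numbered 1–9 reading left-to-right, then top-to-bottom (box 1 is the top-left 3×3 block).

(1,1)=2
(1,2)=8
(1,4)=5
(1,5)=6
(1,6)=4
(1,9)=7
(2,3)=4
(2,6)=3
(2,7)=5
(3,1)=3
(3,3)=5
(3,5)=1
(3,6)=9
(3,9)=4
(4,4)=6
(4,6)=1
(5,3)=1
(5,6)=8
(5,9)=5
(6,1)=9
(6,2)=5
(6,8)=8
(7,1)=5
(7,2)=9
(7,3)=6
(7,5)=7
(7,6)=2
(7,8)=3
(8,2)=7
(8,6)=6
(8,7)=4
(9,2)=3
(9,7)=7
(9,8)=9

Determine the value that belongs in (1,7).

Cell (1,7) itself could take any of {1, 3, 9} by direct elimination.
Consider where 3 can go in row 1.
(1,3) is out (box 1 already has a 3).
(1,8) is out (column 8 already has a 3).
So the only cell in row 1 that can hold 3 is (1,7).
Therefore (1,7) = 3.

3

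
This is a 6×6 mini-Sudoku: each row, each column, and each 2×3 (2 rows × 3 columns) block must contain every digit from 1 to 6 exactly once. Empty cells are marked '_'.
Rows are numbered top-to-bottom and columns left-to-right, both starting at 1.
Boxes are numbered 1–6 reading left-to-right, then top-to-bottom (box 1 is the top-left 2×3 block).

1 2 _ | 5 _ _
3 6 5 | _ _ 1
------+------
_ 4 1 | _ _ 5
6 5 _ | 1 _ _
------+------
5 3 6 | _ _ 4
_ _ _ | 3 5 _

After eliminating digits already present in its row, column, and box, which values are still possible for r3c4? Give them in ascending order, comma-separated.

Row 3 already contains {1, 4, 5}.
Column 4 already contains {1, 3, 5}.
Its 2×3 block (box 4) already contains {1, 5}.
Removing those from 1–6 leaves {2, 6} as the candidates for r3c4.

2,6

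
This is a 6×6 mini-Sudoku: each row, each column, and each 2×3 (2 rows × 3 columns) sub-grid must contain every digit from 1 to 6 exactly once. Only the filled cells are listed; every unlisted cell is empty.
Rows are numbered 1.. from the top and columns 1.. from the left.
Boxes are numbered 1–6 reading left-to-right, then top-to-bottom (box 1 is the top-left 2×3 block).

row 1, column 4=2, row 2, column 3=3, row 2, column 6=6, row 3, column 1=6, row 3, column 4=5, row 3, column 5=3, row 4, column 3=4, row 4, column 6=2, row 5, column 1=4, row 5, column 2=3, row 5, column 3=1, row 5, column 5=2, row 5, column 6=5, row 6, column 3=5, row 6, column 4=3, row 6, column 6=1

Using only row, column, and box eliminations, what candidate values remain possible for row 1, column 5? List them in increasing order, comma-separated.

1,4,5

Row 1 already contains {2}.
Column 5 already contains {2, 3}.
Its 2×3 block (box 2) already contains {2, 6}.
Removing those from 1–6 leaves {1, 4, 5} as the candidates for row 1, column 5.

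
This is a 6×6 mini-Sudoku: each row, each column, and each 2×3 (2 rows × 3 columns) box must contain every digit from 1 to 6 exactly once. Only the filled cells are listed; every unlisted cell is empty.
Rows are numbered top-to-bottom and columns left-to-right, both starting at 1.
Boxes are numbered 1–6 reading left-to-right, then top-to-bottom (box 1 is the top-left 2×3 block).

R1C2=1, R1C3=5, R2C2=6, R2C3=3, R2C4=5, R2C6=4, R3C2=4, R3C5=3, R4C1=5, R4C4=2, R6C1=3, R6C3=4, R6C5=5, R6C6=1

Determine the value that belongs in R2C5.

1

Cell R2C5 itself could take any of {1, 2} by direct elimination.
Consider where 1 can go in row 2.
R2C1 is out (box 1 already has a 1).
So the only cell in row 2 that can hold 1 is R2C5.
Therefore R2C5 = 1.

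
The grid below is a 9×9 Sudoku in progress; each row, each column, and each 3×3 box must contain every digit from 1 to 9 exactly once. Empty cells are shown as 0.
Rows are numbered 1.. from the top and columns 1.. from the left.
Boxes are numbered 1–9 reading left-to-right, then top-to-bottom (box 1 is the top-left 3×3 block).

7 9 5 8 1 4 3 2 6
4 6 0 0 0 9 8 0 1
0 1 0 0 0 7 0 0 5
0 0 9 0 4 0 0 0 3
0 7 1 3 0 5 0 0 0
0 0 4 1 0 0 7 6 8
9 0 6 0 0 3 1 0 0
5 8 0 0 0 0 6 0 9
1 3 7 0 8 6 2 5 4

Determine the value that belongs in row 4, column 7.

5

Row 4 already contains {3, 4, 9}.
Column 7 already contains {1, 2, 3, 6, 7, 8}.
Its 3×3 block (box 6) already contains {3, 6, 7, 8}.
The only value from 1–9 not eliminated is 5, so row 4, column 7 = 5.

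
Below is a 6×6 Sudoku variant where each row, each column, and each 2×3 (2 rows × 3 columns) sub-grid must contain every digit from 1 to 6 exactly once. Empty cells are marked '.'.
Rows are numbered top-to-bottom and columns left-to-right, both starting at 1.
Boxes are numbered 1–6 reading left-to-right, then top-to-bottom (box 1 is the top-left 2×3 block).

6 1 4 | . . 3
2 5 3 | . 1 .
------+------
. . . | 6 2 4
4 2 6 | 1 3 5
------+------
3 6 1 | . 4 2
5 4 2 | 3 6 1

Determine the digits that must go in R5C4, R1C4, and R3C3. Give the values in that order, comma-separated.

5,2,5

For R5C4:
  Row 5 already contains {1, 2, 3, 4, 6}.
  Column 4 already contains {1, 3, 6}.
  Its 2×3 block (box 6) already contains {1, 2, 3, 4, 6}.
  The only value from 1–6 not eliminated is 5, so R5C4 = 5.
For R1C4:
  Consider where 2 can go in row 1.
  R1C5 is out (column 5 already has a 2).
  So the only cell in row 1 that can hold 2 is R1C4.
  So R1C4 = 2.
For R3C3:
  Row 3 already contains {2, 4, 6}.
  Column 3 already contains {1, 2, 3, 4, 6}.
  Its 2×3 block (box 3) already contains {2, 4, 6}.
  The only value from 1–6 not eliminated is 5, so R3C3 = 5.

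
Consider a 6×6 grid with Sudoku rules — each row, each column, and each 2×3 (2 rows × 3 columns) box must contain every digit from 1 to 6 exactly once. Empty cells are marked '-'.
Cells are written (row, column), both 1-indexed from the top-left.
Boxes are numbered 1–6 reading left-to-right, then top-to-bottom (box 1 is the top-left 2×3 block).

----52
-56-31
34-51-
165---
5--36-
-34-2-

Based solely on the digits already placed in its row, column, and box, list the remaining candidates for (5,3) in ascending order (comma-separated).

Row 5 already contains {3, 5, 6}.
Column 3 already contains {4, 5, 6}.
Its 2×3 block (box 5) already contains {3, 4, 5}.
Removing those from 1–6 leaves {1, 2} as the candidates for (5,3).

1,2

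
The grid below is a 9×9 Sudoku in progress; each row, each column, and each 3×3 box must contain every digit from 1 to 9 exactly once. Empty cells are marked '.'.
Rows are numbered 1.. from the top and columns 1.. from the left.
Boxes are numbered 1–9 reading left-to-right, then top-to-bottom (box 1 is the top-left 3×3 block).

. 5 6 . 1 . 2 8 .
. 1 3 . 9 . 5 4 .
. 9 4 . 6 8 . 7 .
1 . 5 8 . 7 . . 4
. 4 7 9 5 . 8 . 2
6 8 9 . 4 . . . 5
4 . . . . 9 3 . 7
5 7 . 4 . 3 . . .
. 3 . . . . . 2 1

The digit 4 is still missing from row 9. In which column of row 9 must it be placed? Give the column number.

Consider where 4 can go in row 9.
row 9, column 1 is out (column 1 already has a 4).
row 9, column 3 is out (column 3 already has a 4).
row 9, column 4 is out (column 4 already has a 4).
row 9, column 5 is out (column 5 already has a 4).
row 9, column 6 is out (box 8 already has a 4).
So the only cell in row 9 that can hold 4 is row 9, column 7.
That is column 7.

7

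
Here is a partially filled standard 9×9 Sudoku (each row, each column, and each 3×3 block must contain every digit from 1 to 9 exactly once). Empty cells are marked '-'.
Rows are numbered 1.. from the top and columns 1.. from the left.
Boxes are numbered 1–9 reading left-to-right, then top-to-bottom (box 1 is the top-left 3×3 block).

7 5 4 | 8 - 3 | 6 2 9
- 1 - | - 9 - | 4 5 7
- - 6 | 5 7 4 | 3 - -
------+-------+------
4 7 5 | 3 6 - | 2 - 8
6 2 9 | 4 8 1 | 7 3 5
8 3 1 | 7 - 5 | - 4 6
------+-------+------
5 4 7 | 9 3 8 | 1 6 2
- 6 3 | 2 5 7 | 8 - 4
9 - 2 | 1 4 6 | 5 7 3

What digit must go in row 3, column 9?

1

Row 3 already contains {3, 4, 5, 6, 7}.
Column 9 already contains {2, 3, 4, 5, 6, 7, 8, 9}.
Its 3×3 block (box 3) already contains {2, 3, 4, 5, 6, 7, 9}.
The only value from 1–9 not eliminated is 1, so row 3, column 9 = 1.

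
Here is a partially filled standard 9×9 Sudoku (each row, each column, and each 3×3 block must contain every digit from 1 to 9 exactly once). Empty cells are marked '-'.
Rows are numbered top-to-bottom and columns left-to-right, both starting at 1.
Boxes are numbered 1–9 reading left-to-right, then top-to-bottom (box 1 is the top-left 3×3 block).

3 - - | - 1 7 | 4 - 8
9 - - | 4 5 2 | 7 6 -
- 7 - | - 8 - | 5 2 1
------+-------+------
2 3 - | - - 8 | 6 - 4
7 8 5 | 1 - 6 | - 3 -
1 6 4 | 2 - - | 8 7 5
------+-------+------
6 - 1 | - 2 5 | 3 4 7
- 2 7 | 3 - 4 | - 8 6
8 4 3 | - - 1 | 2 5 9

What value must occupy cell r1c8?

9

Row 1 already contains {1, 3, 4, 7, 8}.
Column 8 already contains {2, 3, 4, 5, 6, 7, 8}.
Its 3×3 block (box 3) already contains {1, 2, 4, 5, 6, 7, 8}.
The only value from 1–9 not eliminated is 9, so r1c8 = 9.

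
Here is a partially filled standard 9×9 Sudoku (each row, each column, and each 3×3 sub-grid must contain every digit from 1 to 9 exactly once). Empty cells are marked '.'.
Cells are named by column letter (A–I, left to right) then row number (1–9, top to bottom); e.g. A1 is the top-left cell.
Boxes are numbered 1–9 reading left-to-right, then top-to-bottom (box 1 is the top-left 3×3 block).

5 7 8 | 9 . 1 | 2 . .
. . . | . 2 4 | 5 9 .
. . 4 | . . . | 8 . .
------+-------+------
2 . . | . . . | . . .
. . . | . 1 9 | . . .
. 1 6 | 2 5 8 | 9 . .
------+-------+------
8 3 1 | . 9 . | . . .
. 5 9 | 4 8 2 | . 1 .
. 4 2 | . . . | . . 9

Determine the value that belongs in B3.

2

Cell B3 itself could take any of {2, 6, 9} by direct elimination.
Consider where 2 can go in box 1.
A2 is out (row 2 already has a 2).
B2 is out (row 2 already has a 2).
C2 is out (row 2 already has a 2).
A3 is out (column A already has a 2).
So the only cell in box 1 that can hold 2 is B3.
Therefore B3 = 2.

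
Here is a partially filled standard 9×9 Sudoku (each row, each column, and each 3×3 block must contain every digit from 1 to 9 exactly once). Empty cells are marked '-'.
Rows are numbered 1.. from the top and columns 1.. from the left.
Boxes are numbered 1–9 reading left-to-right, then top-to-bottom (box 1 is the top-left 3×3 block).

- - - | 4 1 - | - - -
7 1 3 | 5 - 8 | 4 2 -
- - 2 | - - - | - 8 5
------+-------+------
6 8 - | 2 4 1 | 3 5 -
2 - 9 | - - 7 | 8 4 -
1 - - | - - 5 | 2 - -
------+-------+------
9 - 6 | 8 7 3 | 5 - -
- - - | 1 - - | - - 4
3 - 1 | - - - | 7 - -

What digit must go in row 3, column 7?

Cell row 3, column 7 itself could take any of {1, 6, 9} by direct elimination.
Consider where 1 can go in column 7.
row 1, column 7 is out (row 1 already has a 1).
row 8, column 7 is out (row 8 already has a 1).
So the only cell in column 7 that can hold 1 is row 3, column 7.
Therefore row 3, column 7 = 1.

1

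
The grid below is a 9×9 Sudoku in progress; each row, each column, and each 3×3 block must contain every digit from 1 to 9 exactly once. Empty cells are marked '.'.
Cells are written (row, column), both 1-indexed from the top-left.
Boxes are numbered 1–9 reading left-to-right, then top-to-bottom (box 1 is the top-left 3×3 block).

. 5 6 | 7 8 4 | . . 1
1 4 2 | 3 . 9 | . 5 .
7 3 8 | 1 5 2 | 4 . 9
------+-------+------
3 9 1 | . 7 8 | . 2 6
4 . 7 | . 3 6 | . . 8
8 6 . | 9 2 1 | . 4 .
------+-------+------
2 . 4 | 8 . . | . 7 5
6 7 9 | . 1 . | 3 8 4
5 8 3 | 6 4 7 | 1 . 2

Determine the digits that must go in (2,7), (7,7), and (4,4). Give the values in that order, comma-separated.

8,6,4

For (2,7):
  Consider where 8 can go in row 2.
  (2,5) is out (column 5 already has a 8).
  (2,9) is out (column 9 already has a 8).
  So the only cell in row 2 that can hold 8 is (2,7).
  So (2,7) = 8.
For (7,7):
  Consider where 6 can go in box 9.
  (9,8) is out (row 9 already has a 6).
  So the only cell in box 9 that can hold 6 is (7,7).
  So (7,7) = 6.
For (4,4):
  Consider where 4 can go in row 4.
  (4,7) is out (column 7 already has a 4).
  So the only cell in row 4 that can hold 4 is (4,4).
  So (4,4) = 4.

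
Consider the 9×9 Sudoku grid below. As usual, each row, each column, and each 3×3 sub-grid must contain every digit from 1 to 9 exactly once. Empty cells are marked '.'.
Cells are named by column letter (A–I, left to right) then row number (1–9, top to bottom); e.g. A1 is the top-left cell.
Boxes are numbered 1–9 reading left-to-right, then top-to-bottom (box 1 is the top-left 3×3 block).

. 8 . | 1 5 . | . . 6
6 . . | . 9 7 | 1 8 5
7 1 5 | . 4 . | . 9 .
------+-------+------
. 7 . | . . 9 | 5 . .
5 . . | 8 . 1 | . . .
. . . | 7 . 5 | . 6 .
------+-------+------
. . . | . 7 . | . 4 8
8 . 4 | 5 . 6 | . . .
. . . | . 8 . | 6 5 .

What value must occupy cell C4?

8

Cell C4 itself could take any of {1, 2, 3, 6, 8} by direct elimination.
Consider where 8 can go in row 4.
A4 is out (column A already has a 8).
D4 is out (column D already has a 8).
E4 is out (column E already has a 8).
H4 is out (column H already has a 8).
I4 is out (column I already has a 8).
So the only cell in row 4 that can hold 8 is C4.
Therefore C4 = 8.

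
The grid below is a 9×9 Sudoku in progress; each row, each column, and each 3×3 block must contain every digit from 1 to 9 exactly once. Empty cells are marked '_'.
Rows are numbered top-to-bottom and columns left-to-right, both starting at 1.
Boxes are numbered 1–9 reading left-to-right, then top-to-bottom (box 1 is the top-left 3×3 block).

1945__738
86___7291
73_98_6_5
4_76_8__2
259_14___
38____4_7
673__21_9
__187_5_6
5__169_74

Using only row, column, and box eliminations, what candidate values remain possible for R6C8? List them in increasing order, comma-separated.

1,5,6

Row 6 already contains {3, 4, 7, 8}.
Column 8 already contains {3, 7, 9}.
Its 3×3 block (box 6) already contains {2, 4, 7}.
Removing those from 1–9 leaves {1, 5, 6} as the candidates for R6C8.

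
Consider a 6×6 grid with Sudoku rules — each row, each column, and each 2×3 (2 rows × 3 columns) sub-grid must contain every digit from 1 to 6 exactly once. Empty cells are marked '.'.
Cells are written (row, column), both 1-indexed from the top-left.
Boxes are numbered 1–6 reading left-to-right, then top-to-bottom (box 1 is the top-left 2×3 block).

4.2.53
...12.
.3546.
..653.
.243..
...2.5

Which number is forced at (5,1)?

Cell (5,1) itself could take any of {1, 5, 6} by direct elimination.
Consider where 5 can go in box 5.
(6,1) is out (row 6 already has a 5).
(6,2) is out (row 6 already has a 5).
(6,3) is out (row 6 already has a 5).
So the only cell in box 5 that can hold 5 is (5,1).
Therefore (5,1) = 5.

5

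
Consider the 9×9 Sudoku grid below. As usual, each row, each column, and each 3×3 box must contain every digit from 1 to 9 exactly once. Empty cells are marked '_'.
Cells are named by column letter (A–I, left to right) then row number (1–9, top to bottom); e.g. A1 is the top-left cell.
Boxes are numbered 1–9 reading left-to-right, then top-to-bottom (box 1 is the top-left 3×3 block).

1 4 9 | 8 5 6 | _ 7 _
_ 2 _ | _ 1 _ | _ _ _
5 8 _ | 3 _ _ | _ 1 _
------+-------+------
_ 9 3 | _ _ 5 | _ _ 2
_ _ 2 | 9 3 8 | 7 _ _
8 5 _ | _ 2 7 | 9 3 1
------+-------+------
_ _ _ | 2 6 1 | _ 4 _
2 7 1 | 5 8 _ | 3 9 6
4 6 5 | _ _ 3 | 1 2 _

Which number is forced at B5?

1

Row 5 already contains {2, 3, 7, 8, 9}.
Column B already contains {2, 4, 5, 6, 7, 8, 9}.
Its 3×3 block (box 4) already contains {2, 3, 5, 8, 9}.
The only value from 1–9 not eliminated is 1, so B5 = 1.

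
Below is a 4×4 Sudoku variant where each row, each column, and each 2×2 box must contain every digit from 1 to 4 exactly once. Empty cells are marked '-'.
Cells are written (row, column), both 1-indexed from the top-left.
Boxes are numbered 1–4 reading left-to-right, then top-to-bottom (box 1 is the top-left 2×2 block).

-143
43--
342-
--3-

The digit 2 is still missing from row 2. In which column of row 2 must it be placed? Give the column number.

4

Consider where 2 can go in row 2.
(2,3) is out (column 3 already has a 2).
So the only cell in row 2 that can hold 2 is (2,4).
That is column 4.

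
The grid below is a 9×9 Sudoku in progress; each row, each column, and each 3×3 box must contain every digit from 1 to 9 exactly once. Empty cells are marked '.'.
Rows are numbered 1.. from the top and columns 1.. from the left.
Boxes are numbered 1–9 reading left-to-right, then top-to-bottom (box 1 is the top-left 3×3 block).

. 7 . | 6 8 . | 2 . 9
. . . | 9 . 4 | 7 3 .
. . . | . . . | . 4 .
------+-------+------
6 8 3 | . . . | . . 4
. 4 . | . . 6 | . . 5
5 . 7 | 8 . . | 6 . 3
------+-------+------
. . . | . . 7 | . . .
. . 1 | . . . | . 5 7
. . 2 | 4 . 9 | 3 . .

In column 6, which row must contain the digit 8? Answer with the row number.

Consider where 8 can go in column 6.
row 1, column 6 is out (row 1 already has a 8).
row 3, column 6 is out (box 2 already has a 8).
row 4, column 6 is out (row 4 already has a 8).
row 6, column 6 is out (row 6 already has a 8).
So the only cell in column 6 that can hold 8 is row 8, column 6.
That is row 8.

8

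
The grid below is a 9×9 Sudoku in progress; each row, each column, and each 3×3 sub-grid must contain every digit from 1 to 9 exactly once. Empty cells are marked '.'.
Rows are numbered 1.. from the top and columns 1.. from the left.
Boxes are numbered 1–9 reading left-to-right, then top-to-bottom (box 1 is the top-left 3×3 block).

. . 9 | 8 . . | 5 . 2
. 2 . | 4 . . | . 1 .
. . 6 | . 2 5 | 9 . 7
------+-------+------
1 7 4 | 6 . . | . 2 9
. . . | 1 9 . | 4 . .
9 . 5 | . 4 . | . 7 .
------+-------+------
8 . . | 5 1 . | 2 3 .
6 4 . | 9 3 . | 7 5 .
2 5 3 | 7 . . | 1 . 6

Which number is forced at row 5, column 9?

Cell row 5, column 9 itself could take any of {3, 5, 8} by direct elimination.
Consider where 5 can go in column 9.
row 2, column 9 is out (box 3 already has a 5).
row 6, column 9 is out (row 6 already has a 5).
row 7, column 9 is out (row 7 already has a 5).
row 8, column 9 is out (row 8 already has a 5).
So the only cell in column 9 that can hold 5 is row 5, column 9.
Therefore row 5, column 9 = 5.

5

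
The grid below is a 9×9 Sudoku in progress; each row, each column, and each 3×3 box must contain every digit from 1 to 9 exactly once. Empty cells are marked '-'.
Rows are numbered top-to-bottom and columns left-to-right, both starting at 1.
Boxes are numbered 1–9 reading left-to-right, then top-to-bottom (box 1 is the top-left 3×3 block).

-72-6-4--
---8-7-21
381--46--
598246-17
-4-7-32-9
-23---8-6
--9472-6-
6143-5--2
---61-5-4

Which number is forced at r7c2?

Cell r7c2 itself could take any of {3, 5} by direct elimination.
Consider where 5 can go in box 7.
r7c1 is out (column 1 already has a 5).
r9c1 is out (row 9 already has a 5).
r9c2 is out (row 9 already has a 5).
r9c3 is out (row 9 already has a 5).
So the only cell in box 7 that can hold 5 is r7c2.
Therefore r7c2 = 5.

5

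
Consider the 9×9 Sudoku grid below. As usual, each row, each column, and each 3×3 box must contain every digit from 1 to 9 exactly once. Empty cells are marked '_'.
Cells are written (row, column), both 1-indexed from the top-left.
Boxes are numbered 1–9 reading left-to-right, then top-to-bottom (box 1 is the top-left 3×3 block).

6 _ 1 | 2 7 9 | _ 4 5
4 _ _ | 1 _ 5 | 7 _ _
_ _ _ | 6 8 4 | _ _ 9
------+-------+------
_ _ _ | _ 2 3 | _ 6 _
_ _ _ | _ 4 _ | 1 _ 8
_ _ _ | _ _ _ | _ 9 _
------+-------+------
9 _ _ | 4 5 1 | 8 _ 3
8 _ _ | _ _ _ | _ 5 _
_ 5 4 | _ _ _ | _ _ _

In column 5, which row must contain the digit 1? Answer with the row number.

Consider where 1 can go in column 5.
(2,5) is out (row 2 already has a 1).
(8,5) is out (box 8 already has a 1).
(9,5) is out (box 8 already has a 1).
So the only cell in column 5 that can hold 1 is (6,5).
That is row 6.

6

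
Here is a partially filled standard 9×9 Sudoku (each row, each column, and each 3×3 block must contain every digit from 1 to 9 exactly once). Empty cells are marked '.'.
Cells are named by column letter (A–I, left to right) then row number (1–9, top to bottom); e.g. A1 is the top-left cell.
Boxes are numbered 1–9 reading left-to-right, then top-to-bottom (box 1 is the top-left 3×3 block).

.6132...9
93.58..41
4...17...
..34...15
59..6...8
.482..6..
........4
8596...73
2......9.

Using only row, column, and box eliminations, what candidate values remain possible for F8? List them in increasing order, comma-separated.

1,2,4

Row 8 already contains {3, 5, 6, 7, 8, 9}.
Column F already contains {7}.
Its 3×3 block (box 8) already contains {6}.
Removing those from 1–9 leaves {1, 2, 4} as the candidates for F8.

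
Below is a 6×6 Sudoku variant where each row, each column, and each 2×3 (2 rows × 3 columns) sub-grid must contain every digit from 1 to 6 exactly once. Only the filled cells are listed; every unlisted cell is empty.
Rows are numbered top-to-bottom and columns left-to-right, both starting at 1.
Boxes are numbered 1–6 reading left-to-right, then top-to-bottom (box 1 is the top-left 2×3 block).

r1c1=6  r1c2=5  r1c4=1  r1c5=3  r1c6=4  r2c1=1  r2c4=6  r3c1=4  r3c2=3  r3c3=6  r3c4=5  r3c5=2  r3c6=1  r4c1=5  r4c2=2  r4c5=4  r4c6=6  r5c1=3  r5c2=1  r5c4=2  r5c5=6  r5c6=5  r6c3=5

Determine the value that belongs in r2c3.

3

Cell r2c3 itself could take any of {2, 3, 4} by direct elimination.
Consider where 3 can go in row 2.
r2c2 is out (column 2 already has a 3).
r2c5 is out (column 5 already has a 3).
r2c6 is out (box 2 already has a 3).
So the only cell in row 2 that can hold 3 is r2c3.
Therefore r2c3 = 3.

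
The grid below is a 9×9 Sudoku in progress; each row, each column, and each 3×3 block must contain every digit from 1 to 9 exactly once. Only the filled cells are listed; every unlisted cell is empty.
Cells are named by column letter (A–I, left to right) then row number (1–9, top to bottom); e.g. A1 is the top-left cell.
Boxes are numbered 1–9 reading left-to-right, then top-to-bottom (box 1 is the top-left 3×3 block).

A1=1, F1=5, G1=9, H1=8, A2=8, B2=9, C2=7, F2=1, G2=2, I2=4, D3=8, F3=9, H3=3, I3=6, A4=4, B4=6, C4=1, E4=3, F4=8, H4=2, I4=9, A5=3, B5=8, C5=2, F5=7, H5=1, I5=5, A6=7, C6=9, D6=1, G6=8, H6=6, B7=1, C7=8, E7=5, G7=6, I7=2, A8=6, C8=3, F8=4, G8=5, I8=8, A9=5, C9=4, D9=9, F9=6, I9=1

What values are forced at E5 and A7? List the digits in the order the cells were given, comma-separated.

9,9

For E5:
  Consider where 9 can go in column E.
  E1 is out (row 1 already has a 9). E2 is out (row 2 already has a 9). E3 is out (row 3 already has a 9). E6 is out (row 6 already has a 9). The remaining empty cells in column E are similarly blocked.
  So the only cell in column E that can hold 9 is E5.
  So E5 = 9.
For A7:
  Row 7 already contains {1, 2, 5, 6, 8}.
  Column A already contains {1, 3, 4, 5, 6, 7, 8}.
  Its 3×3 block (box 7) already contains {1, 3, 4, 5, 6, 8}.
  The only value from 1–9 not eliminated is 9, so A7 = 9.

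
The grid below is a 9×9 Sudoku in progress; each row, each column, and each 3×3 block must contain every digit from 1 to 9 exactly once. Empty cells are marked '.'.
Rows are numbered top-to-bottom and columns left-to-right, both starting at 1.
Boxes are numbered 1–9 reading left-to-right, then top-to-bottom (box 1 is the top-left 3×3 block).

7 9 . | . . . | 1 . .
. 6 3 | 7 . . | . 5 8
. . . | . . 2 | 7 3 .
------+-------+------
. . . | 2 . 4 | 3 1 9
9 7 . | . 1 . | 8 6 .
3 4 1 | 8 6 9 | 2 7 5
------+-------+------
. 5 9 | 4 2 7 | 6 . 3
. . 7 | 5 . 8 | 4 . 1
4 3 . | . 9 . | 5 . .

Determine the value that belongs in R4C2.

8

Row 4 already contains {1, 2, 3, 4, 9}.
Column 2 already contains {3, 4, 5, 6, 7, 9}.
Its 3×3 block (box 4) already contains {1, 3, 4, 7, 9}.
The only value from 1–9 not eliminated is 8, so R4C2 = 8.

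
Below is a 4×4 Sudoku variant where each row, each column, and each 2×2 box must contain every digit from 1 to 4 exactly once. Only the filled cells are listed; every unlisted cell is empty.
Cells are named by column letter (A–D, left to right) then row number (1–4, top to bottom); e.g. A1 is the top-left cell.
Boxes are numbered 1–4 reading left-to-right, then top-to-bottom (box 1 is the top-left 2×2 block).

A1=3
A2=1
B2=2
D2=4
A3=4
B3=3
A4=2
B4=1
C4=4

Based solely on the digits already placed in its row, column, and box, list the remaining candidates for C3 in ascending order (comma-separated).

1,2

Row 3 already contains {3, 4}.
Column C already contains {4}.
Its 2×2 block (box 4) already contains {4}.
Removing those from 1–4 leaves {1, 2} as the candidates for C3.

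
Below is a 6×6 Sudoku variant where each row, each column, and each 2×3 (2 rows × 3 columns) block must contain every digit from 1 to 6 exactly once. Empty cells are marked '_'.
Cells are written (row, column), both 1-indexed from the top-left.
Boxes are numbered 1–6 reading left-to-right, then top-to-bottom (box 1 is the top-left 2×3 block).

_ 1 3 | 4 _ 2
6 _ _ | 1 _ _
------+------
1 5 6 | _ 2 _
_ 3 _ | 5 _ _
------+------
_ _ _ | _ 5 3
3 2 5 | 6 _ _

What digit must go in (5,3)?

1

Cell (5,3) itself could take any of {1, 4} by direct elimination.
Consider where 1 can go in box 5.
(5,1) is out (column 1 already has a 1).
(5,2) is out (column 2 already has a 1).
So the only cell in box 5 that can hold 1 is (5,3).
Therefore (5,3) = 1.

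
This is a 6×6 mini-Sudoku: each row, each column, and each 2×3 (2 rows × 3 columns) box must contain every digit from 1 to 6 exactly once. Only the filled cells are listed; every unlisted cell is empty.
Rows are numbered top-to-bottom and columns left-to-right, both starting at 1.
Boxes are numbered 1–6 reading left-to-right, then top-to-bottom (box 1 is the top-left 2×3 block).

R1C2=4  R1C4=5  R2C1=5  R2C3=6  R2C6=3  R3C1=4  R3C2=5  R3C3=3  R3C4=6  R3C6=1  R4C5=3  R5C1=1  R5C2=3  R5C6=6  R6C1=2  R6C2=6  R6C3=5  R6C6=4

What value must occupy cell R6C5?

Row 6 already contains {2, 4, 5, 6}.
Column 5 already contains {3}.
Its 2×3 block (box 6) already contains {4, 6}.
The only value from 1–6 not eliminated is 1, so R6C5 = 1.

1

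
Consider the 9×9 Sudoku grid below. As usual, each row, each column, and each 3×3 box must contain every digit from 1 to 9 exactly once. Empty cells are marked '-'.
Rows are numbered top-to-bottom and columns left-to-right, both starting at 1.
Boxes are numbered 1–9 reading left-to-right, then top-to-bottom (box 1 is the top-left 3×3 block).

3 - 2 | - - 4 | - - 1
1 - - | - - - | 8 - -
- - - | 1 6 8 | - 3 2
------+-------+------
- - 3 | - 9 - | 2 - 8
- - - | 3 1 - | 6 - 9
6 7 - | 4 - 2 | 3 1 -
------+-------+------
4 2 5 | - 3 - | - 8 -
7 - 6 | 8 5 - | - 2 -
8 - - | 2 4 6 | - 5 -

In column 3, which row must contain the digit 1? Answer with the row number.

Consider where 1 can go in column 3.
r2c3 is out (row 2 already has a 1).
r3c3 is out (row 3 already has a 1).
r5c3 is out (row 5 already has a 1).
r6c3 is out (row 6 already has a 1).
So the only cell in column 3 that can hold 1 is r9c3.
That is row 9.

9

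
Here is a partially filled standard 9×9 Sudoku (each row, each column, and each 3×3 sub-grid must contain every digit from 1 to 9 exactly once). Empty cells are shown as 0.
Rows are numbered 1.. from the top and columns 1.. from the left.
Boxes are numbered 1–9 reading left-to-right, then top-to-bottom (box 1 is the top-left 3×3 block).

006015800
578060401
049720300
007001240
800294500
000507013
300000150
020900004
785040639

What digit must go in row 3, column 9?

Cell row 3, column 9 itself could take any of {5, 6} by direct elimination.
Consider where 5 can go in column 9.
row 1, column 9 is out (row 1 already has a 5).
row 4, column 9 is out (box 6 already has a 5).
row 5, column 9 is out (row 5 already has a 5).
row 7, column 9 is out (row 7 already has a 5).
So the only cell in column 9 that can hold 5 is row 3, column 9.
Therefore row 3, column 9 = 5.

5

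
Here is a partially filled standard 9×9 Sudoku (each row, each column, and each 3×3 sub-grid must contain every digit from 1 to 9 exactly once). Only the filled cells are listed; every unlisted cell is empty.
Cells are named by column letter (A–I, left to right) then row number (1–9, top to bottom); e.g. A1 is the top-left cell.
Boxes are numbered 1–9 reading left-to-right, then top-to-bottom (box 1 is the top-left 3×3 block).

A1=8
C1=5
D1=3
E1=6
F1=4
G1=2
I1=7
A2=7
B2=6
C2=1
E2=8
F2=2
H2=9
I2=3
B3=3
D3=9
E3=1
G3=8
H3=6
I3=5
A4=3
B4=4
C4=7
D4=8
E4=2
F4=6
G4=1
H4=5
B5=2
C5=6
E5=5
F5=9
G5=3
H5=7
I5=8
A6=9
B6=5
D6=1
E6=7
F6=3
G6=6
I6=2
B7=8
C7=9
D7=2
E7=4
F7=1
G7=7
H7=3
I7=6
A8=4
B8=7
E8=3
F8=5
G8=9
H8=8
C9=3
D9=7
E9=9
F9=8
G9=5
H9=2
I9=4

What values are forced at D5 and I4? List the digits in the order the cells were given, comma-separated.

For D5:
  Row 5 already contains {2, 3, 5, 6, 7, 8, 9}.
  Column D already contains {1, 2, 3, 7, 8, 9}.
  Its 3×3 block (box 5) already contains {1, 2, 3, 5, 6, 7, 8, 9}.
  The only value from 1–9 not eliminated is 4, so D5 = 4.
For I4:
  Row 4 already contains {1, 2, 3, 4, 5, 6, 7, 8}.
  Column I already contains {2, 3, 4, 5, 6, 7, 8}.
  Its 3×3 block (box 6) already contains {1, 2, 3, 5, 6, 7, 8}.
  The only value from 1–9 not eliminated is 9, so I4 = 9.

4,9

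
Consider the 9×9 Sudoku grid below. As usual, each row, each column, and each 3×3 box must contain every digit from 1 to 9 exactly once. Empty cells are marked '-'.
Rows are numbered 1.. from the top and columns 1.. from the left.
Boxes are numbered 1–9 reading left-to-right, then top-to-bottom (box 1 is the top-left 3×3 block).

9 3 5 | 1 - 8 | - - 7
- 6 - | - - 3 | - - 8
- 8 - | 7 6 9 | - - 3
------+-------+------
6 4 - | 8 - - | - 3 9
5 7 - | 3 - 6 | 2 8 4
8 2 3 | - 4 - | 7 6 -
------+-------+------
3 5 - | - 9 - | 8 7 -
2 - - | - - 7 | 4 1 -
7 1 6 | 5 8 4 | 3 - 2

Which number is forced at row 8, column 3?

Cell row 8, column 3 itself could take any of {8, 9} by direct elimination.
Consider where 8 can go in box 7.
row 7, column 3 is out (row 7 already has a 8).
row 8, column 2 is out (column 2 already has a 8).
So the only cell in box 7 that can hold 8 is row 8, column 3.
Therefore row 8, column 3 = 8.

8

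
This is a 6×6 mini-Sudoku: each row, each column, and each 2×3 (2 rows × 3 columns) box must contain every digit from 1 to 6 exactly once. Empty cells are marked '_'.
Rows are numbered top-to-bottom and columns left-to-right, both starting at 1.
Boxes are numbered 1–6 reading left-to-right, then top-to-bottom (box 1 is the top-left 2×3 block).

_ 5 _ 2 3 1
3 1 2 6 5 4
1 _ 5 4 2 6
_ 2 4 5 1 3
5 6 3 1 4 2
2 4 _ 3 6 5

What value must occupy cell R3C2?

Row 3 already contains {1, 2, 4, 5, 6}.
Column 2 already contains {1, 2, 4, 5, 6}.
Its 2×3 block (box 3) already contains {1, 2, 4, 5}.
The only value from 1–6 not eliminated is 3, so R3C2 = 3.

3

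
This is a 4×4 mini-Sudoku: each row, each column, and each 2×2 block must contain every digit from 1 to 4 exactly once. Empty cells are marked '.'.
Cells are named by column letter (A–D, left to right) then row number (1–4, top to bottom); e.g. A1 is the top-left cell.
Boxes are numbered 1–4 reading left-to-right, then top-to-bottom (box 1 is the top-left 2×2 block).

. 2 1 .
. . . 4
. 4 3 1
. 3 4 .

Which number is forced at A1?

4

Cell A1 itself could take any of {3, 4} by direct elimination.
Consider where 4 can go in box 1.
A2 is out (row 2 already has a 4).
B2 is out (row 2 already has a 4).
So the only cell in box 1 that can hold 4 is A1.
Therefore A1 = 4.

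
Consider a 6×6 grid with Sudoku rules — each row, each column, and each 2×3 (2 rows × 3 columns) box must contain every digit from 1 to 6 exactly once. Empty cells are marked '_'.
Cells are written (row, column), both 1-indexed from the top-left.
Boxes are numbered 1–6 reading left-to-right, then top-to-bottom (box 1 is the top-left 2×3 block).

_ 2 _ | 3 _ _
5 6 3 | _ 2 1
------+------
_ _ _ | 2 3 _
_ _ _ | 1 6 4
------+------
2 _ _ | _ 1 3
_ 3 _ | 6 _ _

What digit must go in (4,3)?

Cell (4,3) itself could take any of {2, 5} by direct elimination.
Consider where 2 can go in column 3.
(1,3) is out (row 1 already has a 2).
(3,3) is out (row 3 already has a 2).
(5,3) is out (row 5 already has a 2).
(6,3) is out (box 5 already has a 2).
So the only cell in column 3 that can hold 2 is (4,3).
Therefore (4,3) = 2.

2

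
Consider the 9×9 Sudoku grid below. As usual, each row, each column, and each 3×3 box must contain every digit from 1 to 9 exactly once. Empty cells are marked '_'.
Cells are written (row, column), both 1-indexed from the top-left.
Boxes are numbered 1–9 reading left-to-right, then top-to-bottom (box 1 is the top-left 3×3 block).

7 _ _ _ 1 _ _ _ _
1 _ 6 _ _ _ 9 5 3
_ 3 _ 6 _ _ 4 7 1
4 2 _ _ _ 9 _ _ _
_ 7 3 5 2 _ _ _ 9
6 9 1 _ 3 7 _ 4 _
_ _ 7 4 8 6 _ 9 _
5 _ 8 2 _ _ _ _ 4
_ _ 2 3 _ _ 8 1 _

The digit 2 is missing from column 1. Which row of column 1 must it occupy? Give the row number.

3

Consider where 2 can go in column 1.
(5,1) is out (row 5 already has a 2).
(7,1) is out (box 7 already has a 2).
(9,1) is out (row 9 already has a 2).
So the only cell in column 1 that can hold 2 is (3,1).
That is row 3.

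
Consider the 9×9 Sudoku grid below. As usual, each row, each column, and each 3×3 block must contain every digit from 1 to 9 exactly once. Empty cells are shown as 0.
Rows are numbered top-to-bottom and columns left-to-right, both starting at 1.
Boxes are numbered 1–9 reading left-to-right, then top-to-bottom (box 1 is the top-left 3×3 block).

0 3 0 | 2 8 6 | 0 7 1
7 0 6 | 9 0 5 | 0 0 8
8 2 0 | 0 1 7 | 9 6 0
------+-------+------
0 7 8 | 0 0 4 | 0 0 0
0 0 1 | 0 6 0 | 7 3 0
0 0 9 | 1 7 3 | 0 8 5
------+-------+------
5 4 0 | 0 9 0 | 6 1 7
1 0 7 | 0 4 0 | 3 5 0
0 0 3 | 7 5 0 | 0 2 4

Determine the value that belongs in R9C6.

1

Cell R9C6 itself could take any of {1, 8} by direct elimination.
Consider where 1 can go in box 8.
R7C4 is out (row 7 already has a 1).
R7C6 is out (row 7 already has a 1).
R8C4 is out (row 8 already has a 1).
R8C6 is out (row 8 already has a 1).
So the only cell in box 8 that can hold 1 is R9C6.
Therefore R9C6 = 1.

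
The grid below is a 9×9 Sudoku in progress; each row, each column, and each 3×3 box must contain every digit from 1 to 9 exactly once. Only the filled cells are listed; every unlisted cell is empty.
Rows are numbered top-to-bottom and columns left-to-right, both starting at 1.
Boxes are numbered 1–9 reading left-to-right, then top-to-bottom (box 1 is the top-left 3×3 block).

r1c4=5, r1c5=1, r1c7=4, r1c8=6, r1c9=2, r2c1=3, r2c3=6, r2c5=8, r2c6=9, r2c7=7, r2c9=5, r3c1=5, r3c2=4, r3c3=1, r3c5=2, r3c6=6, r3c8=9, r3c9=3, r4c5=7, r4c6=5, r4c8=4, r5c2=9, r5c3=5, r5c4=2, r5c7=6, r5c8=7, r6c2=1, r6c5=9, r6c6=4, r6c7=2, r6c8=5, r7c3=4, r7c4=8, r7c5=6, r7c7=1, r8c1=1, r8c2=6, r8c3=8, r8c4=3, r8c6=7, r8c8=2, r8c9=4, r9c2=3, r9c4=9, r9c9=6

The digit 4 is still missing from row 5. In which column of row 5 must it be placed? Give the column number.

1

Consider where 4 can go in row 5.
r5c5 is out (box 5 already has a 4).
r5c6 is out (column 6 already has a 4).
r5c9 is out (column 9 already has a 4).
So the only cell in row 5 that can hold 4 is r5c1.
That is column 1.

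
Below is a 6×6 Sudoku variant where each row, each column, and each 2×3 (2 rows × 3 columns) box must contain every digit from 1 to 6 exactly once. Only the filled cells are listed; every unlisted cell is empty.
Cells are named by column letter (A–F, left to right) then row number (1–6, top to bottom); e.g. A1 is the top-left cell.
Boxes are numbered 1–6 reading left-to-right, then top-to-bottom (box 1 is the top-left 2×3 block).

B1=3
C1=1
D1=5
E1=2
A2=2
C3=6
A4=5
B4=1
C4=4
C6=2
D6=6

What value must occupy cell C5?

3

Cell C5 itself could take any of {3, 5} by direct elimination.
Consider where 3 can go in column C.
C2 is out (box 1 already has a 3).
So the only cell in column C that can hold 3 is C5.
Therefore C5 = 3.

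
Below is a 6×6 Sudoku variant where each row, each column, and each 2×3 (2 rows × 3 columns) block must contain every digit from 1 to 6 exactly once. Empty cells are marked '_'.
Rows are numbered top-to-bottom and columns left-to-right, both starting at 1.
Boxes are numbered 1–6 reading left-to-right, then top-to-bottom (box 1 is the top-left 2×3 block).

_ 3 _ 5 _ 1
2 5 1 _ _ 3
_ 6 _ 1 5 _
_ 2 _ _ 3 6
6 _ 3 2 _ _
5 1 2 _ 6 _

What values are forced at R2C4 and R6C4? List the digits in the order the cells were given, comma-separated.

For R2C4:
  Consider where 6 can go in box 2.
  R1C5 is out (column 5 already has a 6).
  R2C5 is out (column 5 already has a 6).
  So the only cell in box 2 that can hold 6 is R2C4.
  So R2C4 = 6.
For R6C4:
  Consider where 3 can go in row 6.
  R6C6 is out (column 6 already has a 3).
  So the only cell in row 6 that can hold 3 is R6C4.
  So R6C4 = 3.

6,3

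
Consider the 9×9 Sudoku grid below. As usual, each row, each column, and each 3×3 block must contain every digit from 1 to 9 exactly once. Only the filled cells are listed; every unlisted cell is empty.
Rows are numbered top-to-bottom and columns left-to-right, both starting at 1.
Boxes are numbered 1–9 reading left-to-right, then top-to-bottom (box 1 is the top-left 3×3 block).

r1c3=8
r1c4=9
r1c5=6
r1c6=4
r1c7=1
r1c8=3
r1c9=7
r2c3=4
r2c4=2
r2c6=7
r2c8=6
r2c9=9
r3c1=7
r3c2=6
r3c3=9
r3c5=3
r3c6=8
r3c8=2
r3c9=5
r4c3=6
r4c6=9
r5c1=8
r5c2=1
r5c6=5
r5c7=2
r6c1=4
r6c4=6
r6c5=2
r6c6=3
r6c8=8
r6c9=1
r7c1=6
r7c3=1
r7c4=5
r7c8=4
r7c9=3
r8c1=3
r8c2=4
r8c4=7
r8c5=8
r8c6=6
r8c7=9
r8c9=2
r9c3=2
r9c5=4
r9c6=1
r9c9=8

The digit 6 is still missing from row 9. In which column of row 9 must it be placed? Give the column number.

Consider where 6 can go in row 9.
r9c1 is out (column 1 already has a 6).
r9c2 is out (column 2 already has a 6).
r9c4 is out (column 4 already has a 6).
r9c8 is out (column 8 already has a 6).
So the only cell in row 9 that can hold 6 is r9c7.
That is column 7.

7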